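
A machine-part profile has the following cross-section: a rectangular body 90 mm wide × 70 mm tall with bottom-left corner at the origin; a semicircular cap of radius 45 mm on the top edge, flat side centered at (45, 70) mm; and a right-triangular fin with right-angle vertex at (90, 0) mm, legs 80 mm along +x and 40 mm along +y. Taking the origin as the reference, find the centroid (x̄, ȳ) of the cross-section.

Part | A | x̄ᵢ | ȳᵢ | A·x̄ᵢ | A·ȳᵢ
rectangular body | 6300.00 | 45.00 | 35.00 | 283500.00 | 220500.00
semicircular top | 3180.86 | 45.00 | 89.10 | 143138.82 | 283410.38
triangular fin | 1600.00 | 116.67 | 13.33 | 186666.67 | 21333.33
Σ | 11080.86 |  |  | 613305.48 | 525243.71
x̄ = 613305.48 / 11080.86 = 55.35 mm
ȳ = 525243.71 / 11080.86 = 47.40 mm

x̄ = 55.35 mm, ȳ = 47.40 mm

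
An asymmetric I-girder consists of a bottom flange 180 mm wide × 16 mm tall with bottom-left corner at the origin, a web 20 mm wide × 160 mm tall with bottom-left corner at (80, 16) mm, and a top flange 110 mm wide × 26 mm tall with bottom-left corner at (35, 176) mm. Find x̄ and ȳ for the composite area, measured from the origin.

x̄ = 90.00 mm, ȳ = 97.40 mm

bottom flange: A = 180 × 16 = 2880.00, centroid at (90.00, 8.00).
web: A = 20 × 160 = 3200.00, centroid at (90.00, 96.00).
top flange: A = 110 × 26 = 2860.00, centroid at (90.00, 189.00).
ΣA = 8940.00 mm²
ΣAx̄ = (2880.00)(90.00) + (3200.00)(90.00) + (2860.00)(90.00) = 804600.00 mm³
ΣAȳ = (2880.00)(8.00) + (3200.00)(96.00) + (2860.00)(189.00) = 870780.00 mm³
x̄ = 804600.00 / 8940.00 = 90.00 mm
ȳ = 870780.00 / 8940.00 = 97.40 mm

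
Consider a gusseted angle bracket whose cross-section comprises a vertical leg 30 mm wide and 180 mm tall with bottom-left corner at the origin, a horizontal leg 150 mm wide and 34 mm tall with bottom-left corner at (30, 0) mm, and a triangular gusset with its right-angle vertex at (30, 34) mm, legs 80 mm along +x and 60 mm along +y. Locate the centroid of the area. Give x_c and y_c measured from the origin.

Part | A | x̄ᵢ | ȳᵢ | A·x̄ᵢ | A·ȳᵢ
vertical leg | 5400.00 | 15.00 | 90.00 | 81000.00 | 486000.00
horizontal leg | 5100.00 | 105.00 | 17.00 | 535500.00 | 86700.00
gusset | 2400.00 | 56.67 | 54.00 | 136000.00 | 129600.00
Σ | 12900.00 |  |  | 752500.00 | 702300.00
x_c = 752500.00 / 12900.00 = 58.33 mm
y_c = 702300.00 / 12900.00 = 54.44 mm

x_c = 58.33 mm, y_c = 54.44 mm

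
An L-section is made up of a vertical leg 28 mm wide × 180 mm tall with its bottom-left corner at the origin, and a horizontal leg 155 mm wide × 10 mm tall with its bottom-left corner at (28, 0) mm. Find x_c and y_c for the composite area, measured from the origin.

vertical leg: A = 28 × 180 = 5040.00, centroid at (14.00, 90.00).
horizontal leg: A = 155 × 10 = 1550.00, centroid at (105.50, 5.00).
ΣA = 6590.00 mm²
ΣAx_c = (5040.00)(14.00) + (1550.00)(105.50) = 234085.00 mm³
ΣAy_c = (5040.00)(90.00) + (1550.00)(5.00) = 461350.00 mm³
x_c = 234085.00 / 6590.00 = 35.52 mm
y_c = 461350.00 / 6590.00 = 70.01 mm

x_c = 35.52 mm, y_c = 70.01 mm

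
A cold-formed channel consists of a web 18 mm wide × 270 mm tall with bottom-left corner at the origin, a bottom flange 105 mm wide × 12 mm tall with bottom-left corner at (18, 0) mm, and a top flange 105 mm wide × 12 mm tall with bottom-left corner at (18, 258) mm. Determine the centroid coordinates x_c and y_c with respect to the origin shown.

x_c = 30.00 mm, y_c = 135.00 mm

web: A = 18 × 270 = 4860.00, centroid at (9.00, 135.00).
bottom flange: A = 105 × 12 = 1260.00, centroid at (70.50, 6.00).
top flange: A = 105 × 12 = 1260.00, centroid at (70.50, 264.00).
ΣA = 7380.00 mm²
ΣAx_c = (4860.00)(9.00) + (1260.00)(70.50) + (1260.00)(70.50) = 221400.00 mm³
ΣAy_c = (4860.00)(135.00) + (1260.00)(6.00) + (1260.00)(264.00) = 996300.00 mm³
x_c = 221400.00 / 7380.00 = 30.00 mm
y_c = 996300.00 / 7380.00 = 135.00 mm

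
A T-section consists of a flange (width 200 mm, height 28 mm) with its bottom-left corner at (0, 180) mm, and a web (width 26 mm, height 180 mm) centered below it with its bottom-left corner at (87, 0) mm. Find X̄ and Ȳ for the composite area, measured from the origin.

X̄ = 100.00 mm, Ȳ = 146.65 mm

web: A = 26 × 180 = 4680.00, centroid at (100.00, 90.00).
flange: A = 200 × 28 = 5600.00, centroid at (100.00, 194.00).
ΣA = 10280.00 mm², ΣAX̄ = 1028000.00 mm³, ΣAȲ = 1507600.00 mm³.
X̄ = 1028000.00/10280.00 = 100.00 mm; Ȳ = 1507600.00/10280.00 = 146.65 mm.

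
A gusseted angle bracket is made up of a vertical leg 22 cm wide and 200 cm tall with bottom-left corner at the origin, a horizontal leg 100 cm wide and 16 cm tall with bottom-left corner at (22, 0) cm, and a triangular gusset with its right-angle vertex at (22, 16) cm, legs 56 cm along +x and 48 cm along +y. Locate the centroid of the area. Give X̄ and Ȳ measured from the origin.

vertical leg: A = 22 × 200 = 4400.00, centroid at (11.00, 100.00).
horizontal leg: A = 100 × 16 = 1600.00, centroid at (72.00, 8.00).
gusset: A = ½·56·48 = 1344.00, centroid at (40.67, 32.00).
ΣA = 7344.00 cm², ΣAX̄ = 218256.00 cm³, ΣAȲ = 495808.00 cm³.
X̄ = 218256.00/7344.00 = 29.72 cm; Ȳ = 495808.00/7344.00 = 67.51 cm.

X̄ = 29.72 cm, Ȳ = 67.51 cm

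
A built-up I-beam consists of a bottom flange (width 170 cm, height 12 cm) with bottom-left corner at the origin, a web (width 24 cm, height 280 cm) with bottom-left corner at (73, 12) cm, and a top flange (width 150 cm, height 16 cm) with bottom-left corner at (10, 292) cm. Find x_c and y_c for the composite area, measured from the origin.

x_c = 85.00 cm, y_c = 157.14 cm

Part | A | x̄ᵢ | ȳᵢ | A·x̄ᵢ | A·ȳᵢ
bottom flange | 2040.00 | 85.00 | 6.00 | 173400.00 | 12240.00
web | 6720.00 | 85.00 | 152.00 | 571200.00 | 1021440.00
top flange | 2400.00 | 85.00 | 300.00 | 204000.00 | 720000.00
Σ | 11160.00 |  |  | 948600.00 | 1753680.00
x_c = 948600.00 / 11160.00 = 85.00 cm
y_c = 1753680.00 / 11160.00 = 157.14 cm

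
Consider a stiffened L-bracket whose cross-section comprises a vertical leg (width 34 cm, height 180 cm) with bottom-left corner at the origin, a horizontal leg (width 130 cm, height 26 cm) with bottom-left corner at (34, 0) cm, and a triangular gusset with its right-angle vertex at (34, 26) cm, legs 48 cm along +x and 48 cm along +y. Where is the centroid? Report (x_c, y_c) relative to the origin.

Part | A | x̄ᵢ | ȳᵢ | A·x̄ᵢ | A·ȳᵢ
vertical leg | 6120.00 | 17.00 | 90.00 | 104040.00 | 550800.00
horizontal leg | 3380.00 | 99.00 | 13.00 | 334620.00 | 43940.00
gusset | 1152.00 | 50.00 | 42.00 | 57600.00 | 48384.00
Σ | 10652.00 |  |  | 496260.00 | 643124.00
x_c = 496260.00 / 10652.00 = 46.59 cm
y_c = 643124.00 / 10652.00 = 60.38 cm

x_c = 46.59 cm, y_c = 60.38 cm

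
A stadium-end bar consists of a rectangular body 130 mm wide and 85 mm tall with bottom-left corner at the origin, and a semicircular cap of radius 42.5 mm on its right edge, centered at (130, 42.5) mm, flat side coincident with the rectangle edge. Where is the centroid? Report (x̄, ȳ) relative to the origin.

x̄ = 81.97 mm, ȳ = 42.50 mm

Part | A | x̄ᵢ | ȳᵢ | A·x̄ᵢ | A·ȳᵢ
rectangular body | 11050.00 | 65.00 | 42.50 | 718250.00 | 469625.00
semicircular end | 2837.25 | 148.04 | 42.50 | 420019.70 | 120583.16
Σ | 13887.25 |  |  | 1138269.70 | 590208.16
x̄ = 1138269.70 / 13887.25 = 81.97 mm
ȳ = 590208.16 / 13887.25 = 42.50 mm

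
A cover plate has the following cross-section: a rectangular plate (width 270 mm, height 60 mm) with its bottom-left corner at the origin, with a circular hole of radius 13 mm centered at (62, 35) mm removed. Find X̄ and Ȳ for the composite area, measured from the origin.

plate: A = 270 × 60 = 16200.00, centroid at (135.00, 30.00).
hole: A = −π·13² = -530.93, centroid at (62.00, 35.00).
ΣA = 15669.07 mm²
ΣAX̄ = (16200.00)(135.00) + (-530.93)(62.00) = 2154082.39 mm³
ΣAȲ = (16200.00)(30.00) + (-530.93)(35.00) = 467417.48 mm³
X̄ = 2154082.39 / 15669.07 = 137.47 mm
Ȳ = 467417.48 / 15669.07 = 29.83 mm

X̄ = 137.47 mm, Ȳ = 29.83 mm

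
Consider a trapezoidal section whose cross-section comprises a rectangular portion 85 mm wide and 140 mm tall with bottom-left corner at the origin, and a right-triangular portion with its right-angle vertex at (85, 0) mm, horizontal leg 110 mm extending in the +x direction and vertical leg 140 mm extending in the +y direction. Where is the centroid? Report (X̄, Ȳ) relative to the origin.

Part | A | x̄ᵢ | ȳᵢ | A·x̄ᵢ | A·ȳᵢ
rectangular portion | 11900.00 | 42.50 | 70.00 | 505750.00 | 833000.00
triangular portion | 7700.00 | 121.67 | 46.67 | 936833.33 | 359333.33
Σ | 19600.00 |  |  | 1442583.33 | 1192333.33
X̄ = 1442583.33 / 19600.00 = 73.60 mm
Ȳ = 1192333.33 / 19600.00 = 60.83 mm

X̄ = 73.60 mm, Ȳ = 60.83 mm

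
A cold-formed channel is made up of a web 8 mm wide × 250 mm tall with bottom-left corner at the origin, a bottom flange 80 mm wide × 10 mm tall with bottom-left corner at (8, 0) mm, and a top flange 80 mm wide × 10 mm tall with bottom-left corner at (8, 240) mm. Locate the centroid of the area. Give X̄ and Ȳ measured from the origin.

web: A = 8 × 250 = 2000.00, centroid at (4.00, 125.00).
bottom flange: A = 80 × 10 = 800.00, centroid at (48.00, 5.00).
top flange: A = 80 × 10 = 800.00, centroid at (48.00, 245.00).
ΣA = 3600.00 mm², ΣAX̄ = 84800.00 mm³, ΣAȲ = 450000.00 mm³.
X̄ = 84800.00/3600.00 = 23.56 mm; Ȳ = 450000.00/3600.00 = 125.00 mm.

X̄ = 23.56 mm, Ȳ = 125.00 mm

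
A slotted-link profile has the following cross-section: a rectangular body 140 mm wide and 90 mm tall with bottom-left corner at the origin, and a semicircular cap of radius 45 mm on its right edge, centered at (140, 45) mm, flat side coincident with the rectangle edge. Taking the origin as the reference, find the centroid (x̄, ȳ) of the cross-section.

x̄ = 87.96 mm, ȳ = 45.00 mm

Part | A | x̄ᵢ | ȳᵢ | A·x̄ᵢ | A·ȳᵢ
rectangular body | 12600.00 | 70.00 | 45.00 | 882000.00 | 567000.00
semicircular end | 3180.86 | 159.10 | 45.00 | 506070.76 | 143138.82
Σ | 15780.86 |  |  | 1388070.76 | 710138.82
x̄ = 1388070.76 / 15780.86 = 87.96 mm
ȳ = 710138.82 / 15780.86 = 45.00 mm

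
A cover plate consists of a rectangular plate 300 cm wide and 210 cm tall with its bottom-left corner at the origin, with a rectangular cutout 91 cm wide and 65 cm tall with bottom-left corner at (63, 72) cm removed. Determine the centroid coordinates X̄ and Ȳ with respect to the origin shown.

X̄ = 154.30 cm, Ȳ = 105.05 cm

Part | A | x̄ᵢ | ȳᵢ | A·x̄ᵢ | A·ȳᵢ
plate | 63000.00 | 150.00 | 105.00 | 9450000.00 | 6615000.00
hole | -5915.00 | 108.50 | 104.50 | -641777.50 | -618117.50
Σ | 57085.00 |  |  | 8808222.50 | 5996882.50
X̄ = 8808222.50 / 57085.00 = 154.30 cm
Ȳ = 5996882.50 / 57085.00 = 105.05 cm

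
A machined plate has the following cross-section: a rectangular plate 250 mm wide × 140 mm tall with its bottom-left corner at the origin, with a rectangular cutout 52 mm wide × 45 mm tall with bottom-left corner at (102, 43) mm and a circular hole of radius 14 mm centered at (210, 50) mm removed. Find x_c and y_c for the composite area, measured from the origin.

x_c = 123.15 mm, y_c = 70.71 mm

plate: A = 250 × 140 = 35000.00, centroid at (125.00, 70.00).
hole 1: A = −(52 × 45) = -2340.00, centroid at (128.00, 65.50).
hole 2: A = −π·14² = -615.75, centroid at (210.00, 50.00).
ΣA = 32044.25 mm²
ΣAx_c = (35000.00)(125.00) + (-2340.00)(128.00) + (-615.75)(210.00) = 3946172.05 mm³
ΣAy_c = (35000.00)(70.00) + (-2340.00)(65.50) + (-615.75)(50.00) = 2265942.39 mm³
x_c = 3946172.05 / 32044.25 = 123.15 mm
y_c = 2265942.39 / 32044.25 = 70.71 mm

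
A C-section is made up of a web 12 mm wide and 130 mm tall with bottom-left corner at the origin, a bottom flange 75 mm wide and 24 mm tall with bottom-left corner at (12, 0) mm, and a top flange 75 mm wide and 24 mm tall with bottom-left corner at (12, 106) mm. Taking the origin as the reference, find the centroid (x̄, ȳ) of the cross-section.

x̄ = 36.35 mm, ȳ = 65.00 mm

web: A = 12 × 130 = 1560.00, centroid at (6.00, 65.00).
bottom flange: A = 75 × 24 = 1800.00, centroid at (49.50, 12.00).
top flange: A = 75 × 24 = 1800.00, centroid at (49.50, 118.00).
ΣA = 5160.00 mm², ΣAx̄ = 187560.00 mm³, ΣAȳ = 335400.00 mm³.
x̄ = 187560.00/5160.00 = 36.35 mm; ȳ = 335400.00/5160.00 = 65.00 mm.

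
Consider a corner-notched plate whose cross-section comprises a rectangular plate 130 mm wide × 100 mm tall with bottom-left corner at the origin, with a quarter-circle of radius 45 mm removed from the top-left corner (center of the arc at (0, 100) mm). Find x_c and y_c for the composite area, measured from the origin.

Part | A | x̄ᵢ | ȳᵢ | A·x̄ᵢ | A·ȳᵢ
plate | 13000.00 | 65.00 | 50.00 | 845000.00 | 650000.00
removed quarter-circle | -1590.43 | 19.10 | 80.90 | -30375.00 | -128668.13
Σ | 11409.57 |  |  | 814625.00 | 521331.87
x_c = 814625.00 / 11409.57 = 71.40 mm
y_c = 521331.87 / 11409.57 = 45.69 mm

x_c = 71.40 mm, y_c = 45.69 mm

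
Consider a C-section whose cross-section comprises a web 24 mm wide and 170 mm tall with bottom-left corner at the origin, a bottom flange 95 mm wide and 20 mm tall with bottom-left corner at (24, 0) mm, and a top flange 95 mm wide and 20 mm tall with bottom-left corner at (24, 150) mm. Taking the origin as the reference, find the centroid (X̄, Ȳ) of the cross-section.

web: A = 24 × 170 = 4080.00, centroid at (12.00, 85.00).
bottom flange: A = 95 × 20 = 1900.00, centroid at (71.50, 10.00).
top flange: A = 95 × 20 = 1900.00, centroid at (71.50, 160.00).
ΣA = 7880.00 mm²
ΣAX̄ = (4080.00)(12.00) + (1900.00)(71.50) + (1900.00)(71.50) = 320660.00 mm³
ΣAȲ = (4080.00)(85.00) + (1900.00)(10.00) + (1900.00)(160.00) = 669800.00 mm³
X̄ = 320660.00 / 7880.00 = 40.69 mm
Ȳ = 669800.00 / 7880.00 = 85.00 mm

X̄ = 40.69 mm, Ȳ = 85.00 mm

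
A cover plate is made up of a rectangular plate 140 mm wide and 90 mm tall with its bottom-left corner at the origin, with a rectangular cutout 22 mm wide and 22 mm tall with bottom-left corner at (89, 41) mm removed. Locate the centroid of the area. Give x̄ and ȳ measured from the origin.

plate: A = 140 × 90 = 12600.00, centroid at (70.00, 45.00).
hole: A = −(22 × 22) = -484.00, centroid at (100.00, 52.00).
ΣA = 12116.00 mm²
ΣAx̄ = (12600.00)(70.00) + (-484.00)(100.00) = 833600.00 mm³
ΣAȳ = (12600.00)(45.00) + (-484.00)(52.00) = 541832.00 mm³
x̄ = 833600.00 / 12116.00 = 68.80 mm
ȳ = 541832.00 / 12116.00 = 44.72 mm

x̄ = 68.80 mm, ȳ = 44.72 mm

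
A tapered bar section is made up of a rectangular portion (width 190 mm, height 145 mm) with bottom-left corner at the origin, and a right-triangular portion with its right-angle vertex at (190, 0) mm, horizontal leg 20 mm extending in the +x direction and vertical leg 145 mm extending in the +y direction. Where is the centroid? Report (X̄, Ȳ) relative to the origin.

X̄ = 100.08 mm, Ȳ = 71.29 mm

rectangular portion: A = 190 × 145 = 27550.00, centroid at (95.00, 72.50).
triangular portion: A = ½·20·145 = 1450.00, centroid at (196.67, 48.33).
ΣA = 29000.00 mm², ΣAX̄ = 2902416.67 mm³, ΣAȲ = 2067458.33 mm³.
X̄ = 2902416.67/29000.00 = 100.08 mm; Ȳ = 2067458.33/29000.00 = 71.29 mm.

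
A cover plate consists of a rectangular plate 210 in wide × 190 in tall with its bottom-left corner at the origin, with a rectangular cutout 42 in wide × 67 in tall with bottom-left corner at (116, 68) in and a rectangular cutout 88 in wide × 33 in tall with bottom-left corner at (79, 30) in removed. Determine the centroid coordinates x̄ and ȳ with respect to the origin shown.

plate: A = 210 × 190 = 39900.00, centroid at (105.00, 95.00).
hole 1: A = −(42 × 67) = -2814.00, centroid at (137.00, 101.50).
hole 2: A = −(88 × 33) = -2904.00, centroid at (123.00, 46.50).
ΣA = 34182.00 in²
ΣAx̄ = (39900.00)(105.00) + (-2814.00)(137.00) + (-2904.00)(123.00) = 3446790.00 in³
ΣAȳ = (39900.00)(95.00) + (-2814.00)(101.50) + (-2904.00)(46.50) = 3369843.00 in³
x̄ = 3446790.00 / 34182.00 = 100.84 in
ȳ = 3369843.00 / 34182.00 = 98.59 in

x̄ = 100.84 in, ȳ = 98.59 in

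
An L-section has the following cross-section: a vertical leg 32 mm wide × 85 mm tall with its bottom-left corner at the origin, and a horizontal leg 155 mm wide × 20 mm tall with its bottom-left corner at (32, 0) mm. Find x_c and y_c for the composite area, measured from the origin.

x_c = 65.80 mm, y_c = 25.19 mm

Part | A | x̄ᵢ | ȳᵢ | A·x̄ᵢ | A·ȳᵢ
vertical leg | 2720.00 | 16.00 | 42.50 | 43520.00 | 115600.00
horizontal leg | 3100.00 | 109.50 | 10.00 | 339450.00 | 31000.00
Σ | 5820.00 |  |  | 382970.00 | 146600.00
x_c = 382970.00 / 5820.00 = 65.80 mm
y_c = 146600.00 / 5820.00 = 25.19 mm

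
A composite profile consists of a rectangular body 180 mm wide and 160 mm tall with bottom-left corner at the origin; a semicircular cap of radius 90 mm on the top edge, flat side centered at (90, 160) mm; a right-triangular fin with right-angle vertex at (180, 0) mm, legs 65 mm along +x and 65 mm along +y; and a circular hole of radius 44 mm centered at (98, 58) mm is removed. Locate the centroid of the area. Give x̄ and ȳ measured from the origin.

Part | A | x̄ᵢ | ȳᵢ | A·x̄ᵢ | A·ȳᵢ
rectangular body | 28800.00 | 90.00 | 80.00 | 2592000.00 | 2304000.00
semicircular top | 12723.45 | 90.00 | 198.20 | 1145110.52 | 2521752.04
triangular fin | 2112.50 | 201.67 | 21.67 | 426020.83 | 45770.83
hole | -6082.12 | 98.00 | 58.00 | -596048.09 | -352763.16
Σ | 37553.83 |  |  | 3567083.26 | 4518759.72
x̄ = 3567083.26 / 37553.83 = 94.99 mm
ȳ = 4518759.72 / 37553.83 = 120.33 mm

x̄ = 94.99 mm, ȳ = 120.33 mm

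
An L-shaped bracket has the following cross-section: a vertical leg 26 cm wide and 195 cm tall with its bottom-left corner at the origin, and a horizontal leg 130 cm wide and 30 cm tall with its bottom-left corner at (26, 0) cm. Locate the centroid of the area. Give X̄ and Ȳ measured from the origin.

vertical leg: A = 26 × 195 = 5070.00, centroid at (13.00, 97.50).
horizontal leg: A = 130 × 30 = 3900.00, centroid at (91.00, 15.00).
ΣA = 8970.00 cm²
ΣAX̄ = (5070.00)(13.00) + (3900.00)(91.00) = 420810.00 cm³
ΣAȲ = (5070.00)(97.50) + (3900.00)(15.00) = 552825.00 cm³
X̄ = 420810.00 / 8970.00 = 46.91 cm
Ȳ = 552825.00 / 8970.00 = 61.63 cm

X̄ = 46.91 cm, Ȳ = 61.63 cm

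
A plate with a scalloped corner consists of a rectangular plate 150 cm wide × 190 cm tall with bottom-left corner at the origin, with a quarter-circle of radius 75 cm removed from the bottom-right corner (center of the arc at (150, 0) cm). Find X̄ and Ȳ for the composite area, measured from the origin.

X̄ = 67.08 cm, Ȳ = 106.59 cm

plate: A = 150 × 190 = 28500.00, centroid at (75.00, 95.00).
removed quarter-circle: A = −¼π·75² = -4417.86, centroid at (118.17, 31.83).
ΣA = 24082.14 cm²
ΣAX̄ = (28500.00)(75.00) + (-4417.86)(118.17) = 1615445.30 cm³
ΣAȲ = (28500.00)(95.00) + (-4417.86)(31.83) = 2566875.00 cm³
X̄ = 1615445.30 / 24082.14 = 67.08 cm
Ȳ = 2566875.00 / 24082.14 = 106.59 cm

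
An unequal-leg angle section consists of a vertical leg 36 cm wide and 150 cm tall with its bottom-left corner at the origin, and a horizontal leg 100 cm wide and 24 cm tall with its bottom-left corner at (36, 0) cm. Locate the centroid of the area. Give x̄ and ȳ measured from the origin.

x̄ = 38.92 cm, ȳ = 55.62 cm

vertical leg: A = 36 × 150 = 5400.00, centroid at (18.00, 75.00).
horizontal leg: A = 100 × 24 = 2400.00, centroid at (86.00, 12.00).
ΣA = 7800.00 cm², ΣAx̄ = 303600.00 cm³, ΣAȳ = 433800.00 cm³.
x̄ = 303600.00/7800.00 = 38.92 cm; ȳ = 433800.00/7800.00 = 55.62 cm.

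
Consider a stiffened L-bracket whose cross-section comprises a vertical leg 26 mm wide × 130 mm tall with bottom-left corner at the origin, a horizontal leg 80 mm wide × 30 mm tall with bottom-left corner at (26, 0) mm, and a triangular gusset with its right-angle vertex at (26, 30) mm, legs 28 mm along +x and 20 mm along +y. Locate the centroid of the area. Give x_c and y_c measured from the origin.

vertical leg: A = 26 × 130 = 3380.00, centroid at (13.00, 65.00).
horizontal leg: A = 80 × 30 = 2400.00, centroid at (66.00, 15.00).
gusset: A = ½·28·20 = 280.00, centroid at (35.33, 36.67).
ΣA = 6060.00 mm²
ΣAx_c = (3380.00)(13.00) + (2400.00)(66.00) + (280.00)(35.33) = 212233.33 mm³
ΣAy_c = (3380.00)(65.00) + (2400.00)(15.00) + (280.00)(36.67) = 265966.67 mm³
x_c = 212233.33 / 6060.00 = 35.02 mm
y_c = 265966.67 / 6060.00 = 43.89 mm

x_c = 35.02 mm, y_c = 43.89 mm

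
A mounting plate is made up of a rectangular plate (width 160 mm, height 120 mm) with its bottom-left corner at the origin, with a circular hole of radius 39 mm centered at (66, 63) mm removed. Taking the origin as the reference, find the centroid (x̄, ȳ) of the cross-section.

plate: A = 160 × 120 = 19200.00, centroid at (80.00, 60.00).
hole: A = −π·39² = -4778.36, centroid at (66.00, 63.00).
ΣA = 14421.64 mm²
ΣAx̄ = (19200.00)(80.00) + (-4778.36)(66.00) = 1220628.08 mm³
ΣAȳ = (19200.00)(60.00) + (-4778.36)(63.00) = 850963.17 mm³
x̄ = 1220628.08 / 14421.64 = 84.64 mm
ȳ = 850963.17 / 14421.64 = 59.01 mm

x̄ = 84.64 mm, ȳ = 59.01 mm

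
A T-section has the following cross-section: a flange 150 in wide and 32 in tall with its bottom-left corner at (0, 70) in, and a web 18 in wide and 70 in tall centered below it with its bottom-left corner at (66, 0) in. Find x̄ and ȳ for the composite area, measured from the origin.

Part | A | x̄ᵢ | ȳᵢ | A·x̄ᵢ | A·ȳᵢ
web | 1260.00 | 75.00 | 35.00 | 94500.00 | 44100.00
flange | 4800.00 | 75.00 | 86.00 | 360000.00 | 412800.00
Σ | 6060.00 |  |  | 454500.00 | 456900.00
x̄ = 454500.00 / 6060.00 = 75.00 in
ȳ = 456900.00 / 6060.00 = 75.40 in

x̄ = 75.00 in, ȳ = 75.40 in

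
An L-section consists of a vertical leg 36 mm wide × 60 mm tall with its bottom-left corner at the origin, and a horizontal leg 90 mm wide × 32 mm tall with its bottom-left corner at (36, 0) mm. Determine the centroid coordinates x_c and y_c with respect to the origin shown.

x_c = 54.00 mm, y_c = 22.00 mm

vertical leg: A = 36 × 60 = 2160.00, centroid at (18.00, 30.00).
horizontal leg: A = 90 × 32 = 2880.00, centroid at (81.00, 16.00).
ΣA = 5040.00 mm², ΣAx_c = 272160.00 mm³, ΣAy_c = 110880.00 mm³.
x_c = 272160.00/5040.00 = 54.00 mm; y_c = 110880.00/5040.00 = 22.00 mm.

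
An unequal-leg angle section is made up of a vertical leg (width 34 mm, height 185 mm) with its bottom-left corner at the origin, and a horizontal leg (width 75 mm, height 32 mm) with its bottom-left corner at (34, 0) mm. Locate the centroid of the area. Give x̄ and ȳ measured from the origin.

Part | A | x̄ᵢ | ȳᵢ | A·x̄ᵢ | A·ȳᵢ
vertical leg | 6290.00 | 17.00 | 92.50 | 106930.00 | 581825.00
horizontal leg | 2400.00 | 71.50 | 16.00 | 171600.00 | 38400.00
Σ | 8690.00 |  |  | 278530.00 | 620225.00
x̄ = 278530.00 / 8690.00 = 32.05 mm
ȳ = 620225.00 / 8690.00 = 71.37 mm

x̄ = 32.05 mm, ȳ = 71.37 mm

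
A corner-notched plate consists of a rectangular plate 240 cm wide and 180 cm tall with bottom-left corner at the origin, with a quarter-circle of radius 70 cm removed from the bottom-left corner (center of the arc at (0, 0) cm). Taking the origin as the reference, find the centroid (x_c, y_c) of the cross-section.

x_c = 128.83 cm, y_c = 95.90 cm

plate: A = 240 × 180 = 43200.00, centroid at (120.00, 90.00).
removed quarter-circle: A = −¼π·70² = -3848.45, centroid at (29.71, 29.71).
ΣA = 39351.55 cm², ΣAx_c = 5069666.67 cm³, ΣAy_c = 3773666.67 cm³.
x_c = 5069666.67/39351.55 = 128.83 cm; y_c = 3773666.67/39351.55 = 95.90 cm.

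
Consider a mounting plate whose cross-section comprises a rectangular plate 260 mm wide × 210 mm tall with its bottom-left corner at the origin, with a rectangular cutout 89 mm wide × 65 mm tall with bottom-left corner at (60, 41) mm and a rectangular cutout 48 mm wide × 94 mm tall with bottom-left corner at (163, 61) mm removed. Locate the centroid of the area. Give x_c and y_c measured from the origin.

x_c = 127.52 mm, y_c = 108.81 mm

plate: A = 260 × 210 = 54600.00, centroid at (130.00, 105.00).
hole 1: A = −(89 × 65) = -5785.00, centroid at (104.50, 73.50).
hole 2: A = −(48 × 94) = -4512.00, centroid at (187.00, 108.00).
ΣA = 44303.00 mm², ΣAx_c = 5649723.50 mm³, ΣAy_c = 4820506.50 mm³.
x_c = 5649723.50/44303.00 = 127.52 mm; y_c = 4820506.50/44303.00 = 108.81 mm.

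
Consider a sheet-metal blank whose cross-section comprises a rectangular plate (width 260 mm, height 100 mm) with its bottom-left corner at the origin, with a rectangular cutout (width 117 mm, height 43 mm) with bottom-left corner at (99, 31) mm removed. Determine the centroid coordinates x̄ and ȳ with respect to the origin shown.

plate: A = 260 × 100 = 26000.00, centroid at (130.00, 50.00).
hole: A = −(117 × 43) = -5031.00, centroid at (157.50, 52.50).
ΣA = 20969.00 mm², ΣAx̄ = 2587617.50 mm³, ΣAȳ = 1035872.50 mm³.
x̄ = 2587617.50/20969.00 = 123.40 mm; ȳ = 1035872.50/20969.00 = 49.40 mm.

x̄ = 123.40 mm, ȳ = 49.40 mm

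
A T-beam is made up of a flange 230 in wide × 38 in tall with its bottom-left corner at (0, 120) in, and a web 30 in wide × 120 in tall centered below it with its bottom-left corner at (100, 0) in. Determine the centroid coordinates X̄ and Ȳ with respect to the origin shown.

X̄ = 115.00 in, Ȳ = 115.95 in

Part | A | x̄ᵢ | ȳᵢ | A·x̄ᵢ | A·ȳᵢ
web | 3600.00 | 115.00 | 60.00 | 414000.00 | 216000.00
flange | 8740.00 | 115.00 | 139.00 | 1005100.00 | 1214860.00
Σ | 12340.00 |  |  | 1419100.00 | 1430860.00
X̄ = 1419100.00 / 12340.00 = 115.00 in
Ȳ = 1430860.00 / 12340.00 = 115.95 in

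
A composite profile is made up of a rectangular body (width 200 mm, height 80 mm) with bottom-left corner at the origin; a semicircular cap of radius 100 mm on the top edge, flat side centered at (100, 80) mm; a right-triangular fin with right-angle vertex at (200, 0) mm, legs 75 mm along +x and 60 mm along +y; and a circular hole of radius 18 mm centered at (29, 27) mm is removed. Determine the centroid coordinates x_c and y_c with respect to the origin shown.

x_c = 110.73 mm, y_c = 78.35 mm

rectangular body: A = 200 × 80 = 16000.00, centroid at (100.00, 40.00).
semicircular top: A = ½π·100² = 15707.96, centroid at (100.00, 122.44).
triangular fin: A = ½·75·60 = 2250.00, centroid at (225.00, 20.00).
hole: A = −π·18² = -1017.88, centroid at (29.00, 27.00).
ΣA = 32940.09 mm²
ΣAx_c = (16000.00)(100.00) + (15707.96)(100.00) + (2250.00)(225.00) + (-1017.88)(29.00) = 3647527.92 mm³
ΣAy_c = (16000.00)(40.00) + (15707.96)(122.44) + (2250.00)(20.00) + (-1017.88)(27.00) = 2580821.08 mm³
x_c = 3647527.92 / 32940.09 = 110.73 mm
y_c = 2580821.08 / 32940.09 = 78.35 mm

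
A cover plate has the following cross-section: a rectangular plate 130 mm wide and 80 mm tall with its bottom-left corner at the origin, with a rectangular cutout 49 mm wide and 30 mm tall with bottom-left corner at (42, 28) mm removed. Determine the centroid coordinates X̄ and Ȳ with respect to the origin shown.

X̄ = 64.75 mm, Ȳ = 39.51 mm

plate: A = 130 × 80 = 10400.00, centroid at (65.00, 40.00).
hole: A = −(49 × 30) = -1470.00, centroid at (66.50, 43.00).
ΣA = 8930.00 mm², ΣAX̄ = 578245.00 mm³, ΣAȲ = 352790.00 mm³.
X̄ = 578245.00/8930.00 = 64.75 mm; Ȳ = 352790.00/8930.00 = 39.51 mm.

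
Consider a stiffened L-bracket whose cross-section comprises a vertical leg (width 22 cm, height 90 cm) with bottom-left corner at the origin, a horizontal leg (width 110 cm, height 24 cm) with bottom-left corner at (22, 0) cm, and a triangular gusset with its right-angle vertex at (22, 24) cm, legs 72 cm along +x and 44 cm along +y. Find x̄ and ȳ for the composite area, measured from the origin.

Part | A | x̄ᵢ | ȳᵢ | A·x̄ᵢ | A·ȳᵢ
vertical leg | 1980.00 | 11.00 | 45.00 | 21780.00 | 89100.00
horizontal leg | 2640.00 | 77.00 | 12.00 | 203280.00 | 31680.00
gusset | 1584.00 | 46.00 | 38.67 | 72864.00 | 61248.00
Σ | 6204.00 |  |  | 297924.00 | 182028.00
x̄ = 297924.00 / 6204.00 = 48.02 cm
ȳ = 182028.00 / 6204.00 = 29.34 cm

x̄ = 48.02 cm, ȳ = 29.34 cm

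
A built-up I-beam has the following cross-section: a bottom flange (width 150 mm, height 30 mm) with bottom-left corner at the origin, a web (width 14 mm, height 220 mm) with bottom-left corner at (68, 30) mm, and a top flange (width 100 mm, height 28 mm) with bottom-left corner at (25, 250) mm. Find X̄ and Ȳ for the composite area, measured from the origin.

Part | A | x̄ᵢ | ȳᵢ | A·x̄ᵢ | A·ȳᵢ
bottom flange | 4500.00 | 75.00 | 15.00 | 337500.00 | 67500.00
web | 3080.00 | 75.00 | 140.00 | 231000.00 | 431200.00
top flange | 2800.00 | 75.00 | 264.00 | 210000.00 | 739200.00
Σ | 10380.00 |  |  | 778500.00 | 1237900.00
X̄ = 778500.00 / 10380.00 = 75.00 mm
Ȳ = 1237900.00 / 10380.00 = 119.26 mm

X̄ = 75.00 mm, Ȳ = 119.26 mm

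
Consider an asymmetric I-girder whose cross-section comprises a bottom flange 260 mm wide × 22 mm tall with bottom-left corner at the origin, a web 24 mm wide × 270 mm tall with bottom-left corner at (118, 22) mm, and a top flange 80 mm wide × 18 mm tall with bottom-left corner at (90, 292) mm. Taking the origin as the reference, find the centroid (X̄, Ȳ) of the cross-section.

bottom flange: A = 260 × 22 = 5720.00, centroid at (130.00, 11.00).
web: A = 24 × 270 = 6480.00, centroid at (130.00, 157.00).
top flange: A = 80 × 18 = 1440.00, centroid at (130.00, 301.00).
ΣA = 13640.00 mm²
ΣAX̄ = (5720.00)(130.00) + (6480.00)(130.00) + (1440.00)(130.00) = 1773200.00 mm³
ΣAȲ = (5720.00)(11.00) + (6480.00)(157.00) + (1440.00)(301.00) = 1513720.00 mm³
X̄ = 1773200.00 / 13640.00 = 130.00 mm
Ȳ = 1513720.00 / 13640.00 = 110.98 mm

X̄ = 130.00 mm, Ȳ = 110.98 mm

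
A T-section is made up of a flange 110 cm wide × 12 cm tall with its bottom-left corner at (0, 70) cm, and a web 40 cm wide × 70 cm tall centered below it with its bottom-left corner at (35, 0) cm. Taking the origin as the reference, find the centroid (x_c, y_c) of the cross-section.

x_c = 55.00 cm, y_c = 48.14 cm

web: A = 40 × 70 = 2800.00, centroid at (55.00, 35.00).
flange: A = 110 × 12 = 1320.00, centroid at (55.00, 76.00).
ΣA = 4120.00 cm²
ΣAx_c = (2800.00)(55.00) + (1320.00)(55.00) = 226600.00 cm³
ΣAy_c = (2800.00)(35.00) + (1320.00)(76.00) = 198320.00 cm³
x_c = 226600.00 / 4120.00 = 55.00 cm
y_c = 198320.00 / 4120.00 = 48.14 cm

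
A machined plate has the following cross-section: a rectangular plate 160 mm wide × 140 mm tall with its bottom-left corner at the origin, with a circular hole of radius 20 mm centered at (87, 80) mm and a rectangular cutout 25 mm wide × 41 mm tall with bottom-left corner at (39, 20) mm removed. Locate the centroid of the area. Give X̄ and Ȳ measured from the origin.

Part | A | x̄ᵢ | ȳᵢ | A·x̄ᵢ | A·ȳᵢ
plate | 22400.00 | 80.00 | 70.00 | 1792000.00 | 1568000.00
hole 1 | -1256.64 | 87.00 | 80.00 | -109327.42 | -100530.96
hole 2 | -1025.00 | 51.50 | 40.50 | -52787.50 | -41512.50
Σ | 20118.36 |  |  | 1629885.08 | 1425956.54
X̄ = 1629885.08 / 20118.36 = 81.01 mm
Ȳ = 1425956.54 / 20118.36 = 70.88 mm

X̄ = 81.01 mm, Ȳ = 70.88 mm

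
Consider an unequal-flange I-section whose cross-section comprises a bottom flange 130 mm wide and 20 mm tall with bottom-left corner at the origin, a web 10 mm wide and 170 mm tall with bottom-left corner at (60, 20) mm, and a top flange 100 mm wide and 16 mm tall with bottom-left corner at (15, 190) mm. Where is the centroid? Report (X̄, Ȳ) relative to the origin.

X̄ = 65.00 mm, Ȳ = 88.36 mm

bottom flange: A = 130 × 20 = 2600.00, centroid at (65.00, 10.00).
web: A = 10 × 170 = 1700.00, centroid at (65.00, 105.00).
top flange: A = 100 × 16 = 1600.00, centroid at (65.00, 198.00).
ΣA = 5900.00 mm², ΣAX̄ = 383500.00 mm³, ΣAȲ = 521300.00 mm³.
X̄ = 383500.00/5900.00 = 65.00 mm; Ȳ = 521300.00/5900.00 = 88.36 mm.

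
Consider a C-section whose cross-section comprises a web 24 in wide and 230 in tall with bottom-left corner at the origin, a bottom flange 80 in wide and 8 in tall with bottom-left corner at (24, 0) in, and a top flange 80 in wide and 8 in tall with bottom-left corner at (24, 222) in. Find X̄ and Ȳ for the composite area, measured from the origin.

web: A = 24 × 230 = 5520.00, centroid at (12.00, 115.00).
bottom flange: A = 80 × 8 = 640.00, centroid at (64.00, 4.00).
top flange: A = 80 × 8 = 640.00, centroid at (64.00, 226.00).
ΣA = 6800.00 in², ΣAX̄ = 148160.00 in³, ΣAȲ = 782000.00 in³.
X̄ = 148160.00/6800.00 = 21.79 in; Ȳ = 782000.00/6800.00 = 115.00 in.

X̄ = 21.79 in, Ȳ = 115.00 in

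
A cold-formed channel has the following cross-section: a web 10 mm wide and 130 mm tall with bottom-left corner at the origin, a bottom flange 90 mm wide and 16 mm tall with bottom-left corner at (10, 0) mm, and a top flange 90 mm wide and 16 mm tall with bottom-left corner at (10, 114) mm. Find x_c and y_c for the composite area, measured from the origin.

web: A = 10 × 130 = 1300.00, centroid at (5.00, 65.00).
bottom flange: A = 90 × 16 = 1440.00, centroid at (55.00, 8.00).
top flange: A = 90 × 16 = 1440.00, centroid at (55.00, 122.00).
ΣA = 4180.00 mm², ΣAx_c = 164900.00 mm³, ΣAy_c = 271700.00 mm³.
x_c = 164900.00/4180.00 = 39.45 mm; y_c = 271700.00/4180.00 = 65.00 mm.

x_c = 39.45 mm, y_c = 65.00 mm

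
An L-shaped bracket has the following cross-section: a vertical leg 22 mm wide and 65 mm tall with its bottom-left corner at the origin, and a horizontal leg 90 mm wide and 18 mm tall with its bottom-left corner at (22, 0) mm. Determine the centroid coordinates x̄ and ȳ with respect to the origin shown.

x̄ = 40.74 mm, ȳ = 20.02 mm

vertical leg: A = 22 × 65 = 1430.00, centroid at (11.00, 32.50).
horizontal leg: A = 90 × 18 = 1620.00, centroid at (67.00, 9.00).
ΣA = 3050.00 mm²
ΣAx̄ = (1430.00)(11.00) + (1620.00)(67.00) = 124270.00 mm³
ΣAȳ = (1430.00)(32.50) + (1620.00)(9.00) = 61055.00 mm³
x̄ = 124270.00 / 3050.00 = 40.74 mm
ȳ = 61055.00 / 3050.00 = 20.02 mm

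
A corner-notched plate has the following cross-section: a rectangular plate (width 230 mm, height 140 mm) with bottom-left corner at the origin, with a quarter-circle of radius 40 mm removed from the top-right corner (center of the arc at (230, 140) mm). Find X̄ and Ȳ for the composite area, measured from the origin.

plate: A = 230 × 140 = 32200.00, centroid at (115.00, 70.00).
removed quarter-circle: A = −¼π·40² = -1256.64, centroid at (213.02, 123.02).
ΣA = 30943.36 mm², ΣAX̄ = 3435306.81 mm³, ΣAȲ = 2099404.14 mm³.
X̄ = 3435306.81/30943.36 = 111.02 mm; Ȳ = 2099404.14/30943.36 = 67.85 mm.

X̄ = 111.02 mm, Ȳ = 67.85 mm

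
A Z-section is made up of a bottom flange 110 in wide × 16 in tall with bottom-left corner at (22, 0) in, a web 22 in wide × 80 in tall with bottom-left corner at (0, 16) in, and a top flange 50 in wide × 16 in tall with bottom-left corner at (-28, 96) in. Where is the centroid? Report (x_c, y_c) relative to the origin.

bottom flange: A = 110 × 16 = 1760.00, centroid at (77.00, 8.00).
web: A = 22 × 80 = 1760.00, centroid at (11.00, 56.00).
top flange: A = 50 × 16 = 800.00, centroid at (-3.00, 104.00).
ΣA = 4320.00 in²
ΣAx_c = (1760.00)(77.00) + (1760.00)(11.00) + (800.00)(-3.00) = 152480.00 in³
ΣAy_c = (1760.00)(8.00) + (1760.00)(56.00) + (800.00)(104.00) = 195840.00 in³
x_c = 152480.00 / 4320.00 = 35.30 in
y_c = 195840.00 / 4320.00 = 45.33 in

x_c = 35.30 in, y_c = 45.33 in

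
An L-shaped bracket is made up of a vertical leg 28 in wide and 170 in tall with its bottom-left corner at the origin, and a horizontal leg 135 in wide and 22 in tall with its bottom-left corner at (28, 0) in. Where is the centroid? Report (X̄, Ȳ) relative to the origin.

Part | A | x̄ᵢ | ȳᵢ | A·x̄ᵢ | A·ȳᵢ
vertical leg | 4760.00 | 14.00 | 85.00 | 66640.00 | 404600.00
horizontal leg | 2970.00 | 95.50 | 11.00 | 283635.00 | 32670.00
Σ | 7730.00 |  |  | 350275.00 | 437270.00
X̄ = 350275.00 / 7730.00 = 45.31 in
Ȳ = 437270.00 / 7730.00 = 56.57 in

X̄ = 45.31 in, Ȳ = 56.57 in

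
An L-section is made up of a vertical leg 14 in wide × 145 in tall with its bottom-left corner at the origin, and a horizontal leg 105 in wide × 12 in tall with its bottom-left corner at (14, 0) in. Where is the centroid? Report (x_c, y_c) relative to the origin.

x_c = 29.79 in, y_c = 47.03 in

vertical leg: A = 14 × 145 = 2030.00, centroid at (7.00, 72.50).
horizontal leg: A = 105 × 12 = 1260.00, centroid at (66.50, 6.00).
ΣA = 3290.00 in², ΣAx_c = 98000.00 in³, ΣAy_c = 154735.00 in³.
x_c = 98000.00/3290.00 = 29.79 in; y_c = 154735.00/3290.00 = 47.03 in.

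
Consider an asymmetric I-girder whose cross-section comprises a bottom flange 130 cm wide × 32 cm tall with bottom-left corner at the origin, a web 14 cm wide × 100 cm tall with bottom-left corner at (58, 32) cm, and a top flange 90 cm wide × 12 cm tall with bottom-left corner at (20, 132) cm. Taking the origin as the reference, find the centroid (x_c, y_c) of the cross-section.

x_c = 65.00 cm, y_c = 49.76 cm

bottom flange: A = 130 × 32 = 4160.00, centroid at (65.00, 16.00).
web: A = 14 × 100 = 1400.00, centroid at (65.00, 82.00).
top flange: A = 90 × 12 = 1080.00, centroid at (65.00, 138.00).
ΣA = 6640.00 cm²
ΣAx_c = (4160.00)(65.00) + (1400.00)(65.00) + (1080.00)(65.00) = 431600.00 cm³
ΣAy_c = (4160.00)(16.00) + (1400.00)(82.00) + (1080.00)(138.00) = 330400.00 cm³
x_c = 431600.00 / 6640.00 = 65.00 cm
y_c = 330400.00 / 6640.00 = 49.76 cm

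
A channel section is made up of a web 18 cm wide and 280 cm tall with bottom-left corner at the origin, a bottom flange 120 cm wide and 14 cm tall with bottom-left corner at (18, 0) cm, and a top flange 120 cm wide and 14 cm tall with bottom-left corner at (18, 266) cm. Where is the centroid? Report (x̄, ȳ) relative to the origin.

web: A = 18 × 280 = 5040.00, centroid at (9.00, 140.00).
bottom flange: A = 120 × 14 = 1680.00, centroid at (78.00, 7.00).
top flange: A = 120 × 14 = 1680.00, centroid at (78.00, 273.00).
ΣA = 8400.00 cm²
ΣAx̄ = (5040.00)(9.00) + (1680.00)(78.00) + (1680.00)(78.00) = 307440.00 cm³
ΣAȳ = (5040.00)(140.00) + (1680.00)(7.00) + (1680.00)(273.00) = 1176000.00 cm³
x̄ = 307440.00 / 8400.00 = 36.60 cm
ȳ = 1176000.00 / 8400.00 = 140.00 cm

x̄ = 36.60 cm, ȳ = 140.00 cm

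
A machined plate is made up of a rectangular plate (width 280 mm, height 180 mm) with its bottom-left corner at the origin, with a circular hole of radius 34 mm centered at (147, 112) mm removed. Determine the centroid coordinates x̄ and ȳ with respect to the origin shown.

plate: A = 280 × 180 = 50400.00, centroid at (140.00, 90.00).
hole: A = −π·34² = -3631.68, centroid at (147.00, 112.00).
ΣA = 46768.32 mm²
ΣAx̄ = (50400.00)(140.00) + (-3631.68)(147.00) = 6522142.88 mm³
ΣAȳ = (50400.00)(90.00) + (-3631.68)(112.00) = 4129251.72 mm³
x̄ = 6522142.88 / 46768.32 = 139.46 mm
ȳ = 4129251.72 / 46768.32 = 88.29 mm

x̄ = 139.46 mm, ȳ = 88.29 mm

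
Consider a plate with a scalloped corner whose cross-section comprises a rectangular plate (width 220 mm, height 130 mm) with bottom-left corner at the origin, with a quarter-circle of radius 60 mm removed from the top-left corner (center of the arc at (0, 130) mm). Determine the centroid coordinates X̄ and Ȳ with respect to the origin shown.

X̄ = 119.27 mm, Ȳ = 60.66 mm

Part | A | x̄ᵢ | ȳᵢ | A·x̄ᵢ | A·ȳᵢ
plate | 28600.00 | 110.00 | 65.00 | 3146000.00 | 1859000.00
removed quarter-circle | -2827.43 | 25.46 | 104.54 | -72000.00 | -295566.34
Σ | 25772.57 |  |  | 3074000.00 | 1563433.66
X̄ = 3074000.00 / 25772.57 = 119.27 mm
Ȳ = 1563433.66 / 25772.57 = 60.66 mm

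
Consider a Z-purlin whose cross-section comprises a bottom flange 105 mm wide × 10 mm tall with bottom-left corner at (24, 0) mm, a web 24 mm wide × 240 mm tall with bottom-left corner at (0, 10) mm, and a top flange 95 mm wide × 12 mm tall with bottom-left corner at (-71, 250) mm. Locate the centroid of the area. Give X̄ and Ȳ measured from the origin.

X̄ = 15.43 mm, Ȳ = 131.56 mm

bottom flange: A = 105 × 10 = 1050.00, centroid at (76.50, 5.00).
web: A = 24 × 240 = 5760.00, centroid at (12.00, 130.00).
top flange: A = 95 × 12 = 1140.00, centroid at (-23.50, 256.00).
ΣA = 7950.00 mm², ΣAX̄ = 122655.00 mm³, ΣAȲ = 1045890.00 mm³.
X̄ = 122655.00/7950.00 = 15.43 mm; Ȳ = 1045890.00/7950.00 = 131.56 mm.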